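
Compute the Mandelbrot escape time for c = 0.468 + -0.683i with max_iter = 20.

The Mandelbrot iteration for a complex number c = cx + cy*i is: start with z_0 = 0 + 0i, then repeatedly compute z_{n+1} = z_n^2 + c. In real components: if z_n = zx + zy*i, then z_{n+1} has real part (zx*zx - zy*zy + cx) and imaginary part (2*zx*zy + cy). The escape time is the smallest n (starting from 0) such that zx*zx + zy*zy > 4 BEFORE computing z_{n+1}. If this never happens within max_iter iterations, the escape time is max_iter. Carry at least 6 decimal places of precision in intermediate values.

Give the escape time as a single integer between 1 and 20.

z_0 = 0 + 0i, c = 0.4680 + -0.6830i
Iter 1: z = 0.4680 + -0.6830i, |z|^2 = 0.6855
Iter 2: z = 0.2205 + -1.3223i, |z|^2 = 1.7971
Iter 3: z = -1.2318 + -1.2662i, |z|^2 = 3.1207
Iter 4: z = 0.3820 + 2.4365i, |z|^2 = 6.0824
Escaped at iteration 4

Answer: 4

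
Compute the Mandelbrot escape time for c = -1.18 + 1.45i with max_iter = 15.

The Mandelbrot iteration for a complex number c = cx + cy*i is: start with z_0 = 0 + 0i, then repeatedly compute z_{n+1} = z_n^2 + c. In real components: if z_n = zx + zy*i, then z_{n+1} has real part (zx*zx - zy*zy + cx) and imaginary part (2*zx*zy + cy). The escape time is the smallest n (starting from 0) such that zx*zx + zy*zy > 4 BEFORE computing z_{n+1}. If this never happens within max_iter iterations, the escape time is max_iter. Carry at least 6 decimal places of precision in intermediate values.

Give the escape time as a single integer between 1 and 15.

Answer: 2

Derivation:
z_0 = 0 + 0i, c = -1.1800 + 1.4500i
Iter 1: z = -1.1800 + 1.4500i, |z|^2 = 3.4949
Iter 2: z = -1.8901 + -1.9720i, |z|^2 = 7.4613
Escaped at iteration 2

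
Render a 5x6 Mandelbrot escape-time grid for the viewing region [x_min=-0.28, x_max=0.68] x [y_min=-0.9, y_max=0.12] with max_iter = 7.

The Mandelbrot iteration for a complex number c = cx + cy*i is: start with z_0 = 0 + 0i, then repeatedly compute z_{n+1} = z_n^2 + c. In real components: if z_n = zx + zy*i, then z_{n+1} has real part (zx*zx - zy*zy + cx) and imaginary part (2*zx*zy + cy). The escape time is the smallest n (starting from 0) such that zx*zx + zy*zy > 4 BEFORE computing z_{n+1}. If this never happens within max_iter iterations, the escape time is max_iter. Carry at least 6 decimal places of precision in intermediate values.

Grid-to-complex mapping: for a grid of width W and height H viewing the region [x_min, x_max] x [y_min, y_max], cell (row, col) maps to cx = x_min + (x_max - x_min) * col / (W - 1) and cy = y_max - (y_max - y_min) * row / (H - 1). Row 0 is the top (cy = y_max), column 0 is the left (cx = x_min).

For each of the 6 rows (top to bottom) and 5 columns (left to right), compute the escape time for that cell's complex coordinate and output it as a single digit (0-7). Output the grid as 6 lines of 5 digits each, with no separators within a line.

Answer: 77763
77763
77773
77763
77643
77432

Derivation:
(row=0, col=0): c = -0.2800 + 0.1200i → escape time 7
(row=0, col=1): c = -0.0400 + 0.1200i → escape time 7
(row=0, col=2): c = 0.2000 + 0.1200i → escape time 7
(row=0, col=3): c = 0.4400 + 0.1200i → escape time 6
(row=0, col=4): c = 0.6800 + 0.1200i → escape time 3
(row=1, col=0): c = -0.2800 + -0.0840i → escape time 7
(row=1, col=1): c = -0.0400 + -0.0840i → escape time 7
(row=1, col=2): c = 0.2000 + -0.0840i → escape time 7
(row=1, col=3): c = 0.4400 + -0.0840i → escape time 6
(row=1, col=4): c = 0.6800 + -0.0840i → escape time 3
(row=2, col=0): c = -0.2800 + -0.2880i → escape time 7
(row=2, col=1): c = -0.0400 + -0.2880i → escape time 7
(row=2, col=2): c = 0.2000 + -0.2880i → escape time 7
(row=2, col=3): c = 0.4400 + -0.2880i → escape time 7
(row=2, col=4): c = 0.6800 + -0.2880i → escape time 3
(row=3, col=0): c = -0.2800 + -0.4920i → escape time 7
(row=3, col=1): c = -0.0400 + -0.4920i → escape time 7
(row=3, col=2): c = 0.2000 + -0.4920i → escape time 7
(row=3, col=3): c = 0.4400 + -0.4920i → escape time 6
(row=3, col=4): c = 0.6800 + -0.4920i → escape time 3
(row=4, col=0): c = -0.2800 + -0.6960i → escape time 7
(row=4, col=1): c = -0.0400 + -0.6960i → escape time 7
(row=4, col=2): c = 0.2000 + -0.6960i → escape time 6
(row=4, col=3): c = 0.4400 + -0.6960i → escape time 4
(row=4, col=4): c = 0.6800 + -0.6960i → escape time 3
(row=5, col=0): c = -0.2800 + -0.9000i → escape time 7
(row=5, col=1): c = -0.0400 + -0.9000i → escape time 7
(row=5, col=2): c = 0.2000 + -0.9000i → escape time 4
(row=5, col=3): c = 0.4400 + -0.9000i → escape time 3
(row=5, col=4): c = 0.6800 + -0.9000i → escape time 2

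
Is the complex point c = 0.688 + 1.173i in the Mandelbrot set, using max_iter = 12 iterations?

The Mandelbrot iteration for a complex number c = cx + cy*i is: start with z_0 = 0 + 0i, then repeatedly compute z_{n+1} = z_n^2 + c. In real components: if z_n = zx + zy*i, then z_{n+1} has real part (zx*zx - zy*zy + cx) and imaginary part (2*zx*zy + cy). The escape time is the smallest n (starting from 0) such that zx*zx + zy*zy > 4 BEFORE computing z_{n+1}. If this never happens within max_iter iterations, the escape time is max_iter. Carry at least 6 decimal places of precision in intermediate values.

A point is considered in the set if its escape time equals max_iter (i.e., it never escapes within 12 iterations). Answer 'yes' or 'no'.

z_0 = 0 + 0i, c = 0.6880 + 1.1730i
Iter 1: z = 0.6880 + 1.1730i, |z|^2 = 1.8493
Iter 2: z = -0.2146 + 2.7870i, |z|^2 = 7.8137
Escaped at iteration 2

Answer: no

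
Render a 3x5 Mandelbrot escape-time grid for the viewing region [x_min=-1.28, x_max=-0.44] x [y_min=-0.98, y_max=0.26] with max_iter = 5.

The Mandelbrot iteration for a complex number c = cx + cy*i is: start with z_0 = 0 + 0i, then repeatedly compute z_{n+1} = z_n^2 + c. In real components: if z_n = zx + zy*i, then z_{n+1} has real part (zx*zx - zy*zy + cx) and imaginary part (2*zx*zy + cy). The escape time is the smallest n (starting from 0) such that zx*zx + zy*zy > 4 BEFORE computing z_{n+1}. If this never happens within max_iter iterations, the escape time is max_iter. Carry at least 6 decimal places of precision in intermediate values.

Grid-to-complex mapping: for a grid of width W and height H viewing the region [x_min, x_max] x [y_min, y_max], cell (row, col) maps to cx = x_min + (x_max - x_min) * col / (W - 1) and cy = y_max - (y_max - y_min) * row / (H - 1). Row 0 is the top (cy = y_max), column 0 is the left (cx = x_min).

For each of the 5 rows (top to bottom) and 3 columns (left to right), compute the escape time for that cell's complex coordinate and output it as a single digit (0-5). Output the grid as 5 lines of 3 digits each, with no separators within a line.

(row=0, col=0): c = -1.2800 + 0.2600i → escape time 5
(row=0, col=1): c = -0.8600 + 0.2600i → escape time 5
(row=0, col=2): c = -0.4400 + 0.2600i → escape time 5
(row=1, col=0): c = -1.2800 + -0.0500i → escape time 5
(row=1, col=1): c = -0.8600 + -0.0500i → escape time 5
(row=1, col=2): c = -0.4400 + -0.0500i → escape time 5
(row=2, col=0): c = -1.2800 + -0.3600i → escape time 5
(row=2, col=1): c = -0.8600 + -0.3600i → escape time 5
(row=2, col=2): c = -0.4400 + -0.3600i → escape time 5
(row=3, col=0): c = -1.2800 + -0.6700i → escape time 3
(row=3, col=1): c = -0.8600 + -0.6700i → escape time 4
(row=3, col=2): c = -0.4400 + -0.6700i → escape time 5
(row=4, col=0): c = -1.2800 + -0.9800i → escape time 3
(row=4, col=1): c = -0.8600 + -0.9800i → escape time 3
(row=4, col=2): c = -0.4400 + -0.9800i → escape time 4

Answer: 555
555
555
345
334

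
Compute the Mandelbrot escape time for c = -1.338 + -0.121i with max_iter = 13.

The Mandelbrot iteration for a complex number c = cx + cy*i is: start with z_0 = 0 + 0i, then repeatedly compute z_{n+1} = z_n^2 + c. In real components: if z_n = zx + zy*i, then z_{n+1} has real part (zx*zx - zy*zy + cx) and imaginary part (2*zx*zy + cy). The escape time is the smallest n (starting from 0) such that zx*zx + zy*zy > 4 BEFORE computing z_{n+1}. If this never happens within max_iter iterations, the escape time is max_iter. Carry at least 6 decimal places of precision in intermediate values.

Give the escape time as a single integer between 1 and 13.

z_0 = 0 + 0i, c = -1.3380 + -0.1210i
Iter 1: z = -1.3380 + -0.1210i, |z|^2 = 1.8049
Iter 2: z = 0.4376 + 0.2028i, |z|^2 = 0.2326
Iter 3: z = -1.1876 + 0.0565i, |z|^2 = 1.4137
Iter 4: z = 0.0693 + -0.2552i, |z|^2 = 0.0699
Iter 5: z = -1.3983 + -0.1564i, |z|^2 = 1.9797
Iter 6: z = 0.5928 + 0.3163i, |z|^2 = 0.4515
Iter 7: z = -1.0866 + 0.2540i, |z|^2 = 1.2451
Iter 8: z = -0.2219 + -0.6729i, |z|^2 = 0.5021
Iter 9: z = -1.7416 + 0.1776i, |z|^2 = 3.0648
Iter 10: z = 1.6637 + -0.7397i, |z|^2 = 3.3151
Iter 11: z = 0.8827 + -2.5824i, |z|^2 = 7.4480
Escaped at iteration 11

Answer: 11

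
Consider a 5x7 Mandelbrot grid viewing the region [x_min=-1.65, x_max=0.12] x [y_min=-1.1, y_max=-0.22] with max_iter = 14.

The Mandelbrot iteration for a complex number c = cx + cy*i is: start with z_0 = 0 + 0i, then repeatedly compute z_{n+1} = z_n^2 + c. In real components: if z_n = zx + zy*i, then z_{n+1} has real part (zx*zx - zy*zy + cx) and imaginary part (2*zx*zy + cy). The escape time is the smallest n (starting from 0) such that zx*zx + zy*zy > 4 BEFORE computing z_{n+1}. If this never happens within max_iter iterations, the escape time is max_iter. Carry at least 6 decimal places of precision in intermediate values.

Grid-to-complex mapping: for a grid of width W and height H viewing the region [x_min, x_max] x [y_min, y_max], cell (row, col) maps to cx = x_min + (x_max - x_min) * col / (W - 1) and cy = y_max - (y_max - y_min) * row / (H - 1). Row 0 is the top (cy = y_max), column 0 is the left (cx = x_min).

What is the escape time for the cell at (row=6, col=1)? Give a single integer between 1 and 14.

Answer: 3

Derivation:
z_0 = 0 + 0i, c = -1.2075 + -1.1000i
Iter 1: z = -1.2075 + -1.1000i, |z|^2 = 2.6681
Iter 2: z = -0.9594 + 1.5565i, |z|^2 = 3.3432
Iter 3: z = -2.7097 + -4.0867i, |z|^2 = 24.0438
Escaped at iteration 3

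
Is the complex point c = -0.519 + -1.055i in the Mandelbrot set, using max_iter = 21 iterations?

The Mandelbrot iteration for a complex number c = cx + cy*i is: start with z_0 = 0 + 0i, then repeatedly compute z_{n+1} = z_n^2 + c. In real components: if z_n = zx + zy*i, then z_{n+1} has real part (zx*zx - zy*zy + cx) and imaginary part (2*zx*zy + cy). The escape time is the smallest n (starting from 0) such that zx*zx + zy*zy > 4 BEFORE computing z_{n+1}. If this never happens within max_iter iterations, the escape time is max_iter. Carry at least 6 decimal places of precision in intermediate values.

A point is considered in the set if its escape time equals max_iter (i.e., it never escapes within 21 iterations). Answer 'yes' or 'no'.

Answer: no

Derivation:
z_0 = 0 + 0i, c = -0.5190 + -1.0550i
Iter 1: z = -0.5190 + -1.0550i, |z|^2 = 1.3824
Iter 2: z = -1.3627 + 0.0401i, |z|^2 = 1.8585
Iter 3: z = 1.3362 + -1.1643i, |z|^2 = 3.1411
Iter 4: z = -0.0889 + -4.1665i, |z|^2 = 17.3674
Escaped at iteration 4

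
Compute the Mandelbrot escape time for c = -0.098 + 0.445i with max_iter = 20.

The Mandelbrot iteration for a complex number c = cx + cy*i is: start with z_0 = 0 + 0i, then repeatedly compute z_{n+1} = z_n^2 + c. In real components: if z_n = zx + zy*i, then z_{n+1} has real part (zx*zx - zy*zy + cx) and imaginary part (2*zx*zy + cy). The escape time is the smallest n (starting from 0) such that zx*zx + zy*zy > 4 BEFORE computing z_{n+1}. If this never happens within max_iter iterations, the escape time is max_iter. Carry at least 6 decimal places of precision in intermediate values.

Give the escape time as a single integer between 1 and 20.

Answer: 20

Derivation:
z_0 = 0 + 0i, c = -0.0980 + 0.4450i
Iter 1: z = -0.0980 + 0.4450i, |z|^2 = 0.2076
Iter 2: z = -0.2864 + 0.3578i, |z|^2 = 0.2100
Iter 3: z = -0.1440 + 0.2400i, |z|^2 = 0.0784
Iter 4: z = -0.1349 + 0.3759i, |z|^2 = 0.1595
Iter 5: z = -0.2211 + 0.3436i, |z|^2 = 0.1669
Iter 6: z = -0.1672 + 0.2931i, |z|^2 = 0.1138
Iter 7: z = -0.1559 + 0.3470i, |z|^2 = 0.1447
Iter 8: z = -0.1941 + 0.3368i, |z|^2 = 0.1511
Iter 9: z = -0.1737 + 0.3143i, |z|^2 = 0.1289
Iter 10: z = -0.1666 + 0.3358i, |z|^2 = 0.1405
Iter 11: z = -0.1830 + 0.3331i, |z|^2 = 0.1445
Iter 12: z = -0.1755 + 0.3231i, |z|^2 = 0.1352
Iter 13: z = -0.1716 + 0.3316i, |z|^2 = 0.1394
Iter 14: z = -0.1785 + 0.3312i, |z|^2 = 0.1416
Iter 15: z = -0.1758 + 0.3267i, |z|^2 = 0.1377
Iter 16: z = -0.1738 + 0.3301i, |z|^2 = 0.1392
Iter 17: z = -0.1767 + 0.3302i, |z|^2 = 0.1403
Iter 18: z = -0.1758 + 0.3283i, |z|^2 = 0.1387
Iter 19: z = -0.1749 + 0.3296i, |z|^2 = 0.1392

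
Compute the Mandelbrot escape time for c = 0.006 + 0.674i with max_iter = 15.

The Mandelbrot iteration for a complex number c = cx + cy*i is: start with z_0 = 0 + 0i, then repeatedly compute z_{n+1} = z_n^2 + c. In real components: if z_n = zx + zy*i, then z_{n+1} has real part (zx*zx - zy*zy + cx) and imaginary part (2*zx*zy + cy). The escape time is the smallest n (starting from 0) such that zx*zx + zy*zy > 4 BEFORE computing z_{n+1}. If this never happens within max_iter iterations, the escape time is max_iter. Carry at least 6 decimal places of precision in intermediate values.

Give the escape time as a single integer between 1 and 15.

Answer: 13

Derivation:
z_0 = 0 + 0i, c = 0.0060 + 0.6740i
Iter 1: z = 0.0060 + 0.6740i, |z|^2 = 0.4543
Iter 2: z = -0.4482 + 0.6821i, |z|^2 = 0.6662
Iter 3: z = -0.2583 + 0.0625i, |z|^2 = 0.0706
Iter 4: z = 0.0688 + 0.6417i, |z|^2 = 0.4165
Iter 5: z = -0.4010 + 0.7623i, |z|^2 = 0.7420
Iter 6: z = -0.4143 + 0.0626i, |z|^2 = 0.1756
Iter 7: z = 0.1737 + 0.6222i, |z|^2 = 0.4173
Iter 8: z = -0.3509 + 0.8902i, |z|^2 = 0.9156
Iter 9: z = -0.6633 + 0.0493i, |z|^2 = 0.4424
Iter 10: z = 0.4435 + 0.6087i, |z|^2 = 0.5672
Iter 11: z = -0.1677 + 1.2139i, |z|^2 = 1.5018
Iter 12: z = -1.4395 + 0.2668i, |z|^2 = 2.1433
Iter 13: z = 2.0070 + -0.0940i, |z|^2 = 4.0370
Escaped at iteration 13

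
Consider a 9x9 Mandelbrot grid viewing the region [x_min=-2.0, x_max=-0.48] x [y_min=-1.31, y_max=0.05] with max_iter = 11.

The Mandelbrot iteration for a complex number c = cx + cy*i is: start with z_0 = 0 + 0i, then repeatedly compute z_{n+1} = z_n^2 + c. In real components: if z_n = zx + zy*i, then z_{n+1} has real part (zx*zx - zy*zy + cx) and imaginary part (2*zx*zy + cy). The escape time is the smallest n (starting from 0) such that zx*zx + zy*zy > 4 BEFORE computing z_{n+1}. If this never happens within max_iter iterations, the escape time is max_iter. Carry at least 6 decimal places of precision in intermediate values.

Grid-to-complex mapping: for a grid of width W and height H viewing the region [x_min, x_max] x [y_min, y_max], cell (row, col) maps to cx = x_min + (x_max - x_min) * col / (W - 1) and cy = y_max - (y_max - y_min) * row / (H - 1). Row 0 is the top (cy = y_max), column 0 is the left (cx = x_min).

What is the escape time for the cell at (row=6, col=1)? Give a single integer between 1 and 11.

z_0 = 0 + 0i, c = -1.8100 + -0.9700i
Iter 1: z = -1.8100 + -0.9700i, |z|^2 = 4.2170
Escaped at iteration 1

Answer: 1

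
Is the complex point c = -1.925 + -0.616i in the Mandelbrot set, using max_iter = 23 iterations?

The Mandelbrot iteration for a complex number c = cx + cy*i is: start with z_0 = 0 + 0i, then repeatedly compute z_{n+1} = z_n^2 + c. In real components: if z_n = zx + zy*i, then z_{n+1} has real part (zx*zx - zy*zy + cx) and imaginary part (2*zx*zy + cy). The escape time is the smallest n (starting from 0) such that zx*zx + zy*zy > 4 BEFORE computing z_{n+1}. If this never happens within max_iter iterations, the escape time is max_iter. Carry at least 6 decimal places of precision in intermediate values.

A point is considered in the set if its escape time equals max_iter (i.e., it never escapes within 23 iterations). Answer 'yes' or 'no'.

Answer: no

Derivation:
z_0 = 0 + 0i, c = -1.9250 + -0.6160i
Iter 1: z = -1.9250 + -0.6160i, |z|^2 = 4.0851
Escaped at iteration 1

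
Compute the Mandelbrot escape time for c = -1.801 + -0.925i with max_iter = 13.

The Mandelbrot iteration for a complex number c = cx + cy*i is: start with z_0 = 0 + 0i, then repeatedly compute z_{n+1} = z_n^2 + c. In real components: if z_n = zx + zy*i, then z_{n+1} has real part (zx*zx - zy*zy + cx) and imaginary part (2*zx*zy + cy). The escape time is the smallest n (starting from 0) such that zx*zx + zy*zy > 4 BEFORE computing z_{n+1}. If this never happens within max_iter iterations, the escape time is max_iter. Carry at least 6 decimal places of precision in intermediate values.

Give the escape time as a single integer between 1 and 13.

Answer: 1

Derivation:
z_0 = 0 + 0i, c = -1.8010 + -0.9250i
Iter 1: z = -1.8010 + -0.9250i, |z|^2 = 4.0992
Escaped at iteration 1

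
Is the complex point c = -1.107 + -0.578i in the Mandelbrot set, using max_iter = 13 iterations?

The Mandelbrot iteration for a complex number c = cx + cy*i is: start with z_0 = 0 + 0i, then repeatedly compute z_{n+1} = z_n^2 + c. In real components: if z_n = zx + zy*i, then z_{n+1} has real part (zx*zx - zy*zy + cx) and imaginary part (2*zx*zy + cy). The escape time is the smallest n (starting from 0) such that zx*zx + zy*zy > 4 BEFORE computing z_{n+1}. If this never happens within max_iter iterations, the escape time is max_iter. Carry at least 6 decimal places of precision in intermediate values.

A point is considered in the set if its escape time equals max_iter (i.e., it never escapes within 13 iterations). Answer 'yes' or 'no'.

z_0 = 0 + 0i, c = -1.1070 + -0.5780i
Iter 1: z = -1.1070 + -0.5780i, |z|^2 = 1.5595
Iter 2: z = -0.2156 + 0.7017i, |z|^2 = 0.5389
Iter 3: z = -1.5529 + -0.8806i, |z|^2 = 3.1869
Iter 4: z = 0.5289 + 2.1570i, |z|^2 = 4.9323
Escaped at iteration 4

Answer: no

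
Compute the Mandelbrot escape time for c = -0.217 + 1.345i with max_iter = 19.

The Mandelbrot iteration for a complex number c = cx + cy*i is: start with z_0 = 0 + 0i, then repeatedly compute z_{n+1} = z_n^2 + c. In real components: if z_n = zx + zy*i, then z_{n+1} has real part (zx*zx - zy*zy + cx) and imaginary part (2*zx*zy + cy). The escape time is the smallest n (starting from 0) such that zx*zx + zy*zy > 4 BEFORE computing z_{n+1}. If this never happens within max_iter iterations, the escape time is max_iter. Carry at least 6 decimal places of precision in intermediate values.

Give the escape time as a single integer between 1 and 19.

Answer: 2

Derivation:
z_0 = 0 + 0i, c = -0.2170 + 1.3450i
Iter 1: z = -0.2170 + 1.3450i, |z|^2 = 1.8561
Iter 2: z = -1.9789 + 0.7613i, |z|^2 = 4.4957
Escaped at iteration 2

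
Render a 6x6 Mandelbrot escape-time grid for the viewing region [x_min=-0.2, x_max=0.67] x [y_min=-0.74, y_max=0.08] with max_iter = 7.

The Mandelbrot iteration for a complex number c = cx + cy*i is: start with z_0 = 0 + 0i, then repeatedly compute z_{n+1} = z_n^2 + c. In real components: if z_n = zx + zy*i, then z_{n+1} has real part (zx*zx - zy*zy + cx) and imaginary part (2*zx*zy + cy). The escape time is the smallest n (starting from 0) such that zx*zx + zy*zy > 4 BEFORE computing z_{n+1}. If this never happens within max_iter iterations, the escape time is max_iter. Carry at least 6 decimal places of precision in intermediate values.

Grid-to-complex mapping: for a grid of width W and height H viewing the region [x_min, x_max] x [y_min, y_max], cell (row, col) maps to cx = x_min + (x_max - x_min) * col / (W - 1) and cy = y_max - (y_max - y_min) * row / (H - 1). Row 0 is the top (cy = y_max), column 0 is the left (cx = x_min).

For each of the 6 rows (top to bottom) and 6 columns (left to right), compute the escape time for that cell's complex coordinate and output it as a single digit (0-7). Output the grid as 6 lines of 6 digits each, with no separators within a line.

Answer: 777754
777754
777753
777753
777753
776533

Derivation:
(row=0, col=0): c = -0.2000 + 0.0800i → escape time 7
(row=0, col=1): c = -0.0260 + 0.0800i → escape time 7
(row=0, col=2): c = 0.1480 + 0.0800i → escape time 7
(row=0, col=3): c = 0.3220 + 0.0800i → escape time 7
(row=0, col=4): c = 0.4960 + 0.0800i → escape time 5
(row=0, col=5): c = 0.6700 + 0.0800i → escape time 4
(row=1, col=0): c = -0.2000 + -0.0840i → escape time 7
(row=1, col=1): c = -0.0260 + -0.0840i → escape time 7
(row=1, col=2): c = 0.1480 + -0.0840i → escape time 7
(row=1, col=3): c = 0.3220 + -0.0840i → escape time 7
(row=1, col=4): c = 0.4960 + -0.0840i → escape time 5
(row=1, col=5): c = 0.6700 + -0.0840i → escape time 4
(row=2, col=0): c = -0.2000 + -0.2480i → escape time 7
(row=2, col=1): c = -0.0260 + -0.2480i → escape time 7
(row=2, col=2): c = 0.1480 + -0.2480i → escape time 7
(row=2, col=3): c = 0.3220 + -0.2480i → escape time 7
(row=2, col=4): c = 0.4960 + -0.2480i → escape time 5
(row=2, col=5): c = 0.6700 + -0.2480i → escape time 3
(row=3, col=0): c = -0.2000 + -0.4120i → escape time 7
(row=3, col=1): c = -0.0260 + -0.4120i → escape time 7
(row=3, col=2): c = 0.1480 + -0.4120i → escape time 7
(row=3, col=3): c = 0.3220 + -0.4120i → escape time 7
(row=3, col=4): c = 0.4960 + -0.4120i → escape time 5
(row=3, col=5): c = 0.6700 + -0.4120i → escape time 3
(row=4, col=0): c = -0.2000 + -0.5760i → escape time 7
(row=4, col=1): c = -0.0260 + -0.5760i → escape time 7
(row=4, col=2): c = 0.1480 + -0.5760i → escape time 7
(row=4, col=3): c = 0.3220 + -0.5760i → escape time 7
(row=4, col=4): c = 0.4960 + -0.5760i → escape time 5
(row=4, col=5): c = 0.6700 + -0.5760i → escape time 3
(row=5, col=0): c = -0.2000 + -0.7400i → escape time 7
(row=5, col=1): c = -0.0260 + -0.7400i → escape time 7
(row=5, col=2): c = 0.1480 + -0.7400i → escape time 6
(row=5, col=3): c = 0.3220 + -0.7400i → escape time 5
(row=5, col=4): c = 0.4960 + -0.7400i → escape time 3
(row=5, col=5): c = 0.6700 + -0.7400i → escape time 3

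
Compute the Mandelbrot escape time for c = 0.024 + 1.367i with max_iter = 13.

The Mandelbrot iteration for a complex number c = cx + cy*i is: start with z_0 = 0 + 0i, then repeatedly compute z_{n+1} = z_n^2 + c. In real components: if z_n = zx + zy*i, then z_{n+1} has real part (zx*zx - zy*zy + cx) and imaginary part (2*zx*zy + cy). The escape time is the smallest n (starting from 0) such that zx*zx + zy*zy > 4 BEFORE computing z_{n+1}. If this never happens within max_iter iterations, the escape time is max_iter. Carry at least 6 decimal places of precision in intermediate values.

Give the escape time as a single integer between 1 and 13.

Answer: 2

Derivation:
z_0 = 0 + 0i, c = 0.0240 + 1.3670i
Iter 1: z = 0.0240 + 1.3670i, |z|^2 = 1.8693
Iter 2: z = -1.8441 + 1.4326i, |z|^2 = 5.4531
Escaped at iteration 2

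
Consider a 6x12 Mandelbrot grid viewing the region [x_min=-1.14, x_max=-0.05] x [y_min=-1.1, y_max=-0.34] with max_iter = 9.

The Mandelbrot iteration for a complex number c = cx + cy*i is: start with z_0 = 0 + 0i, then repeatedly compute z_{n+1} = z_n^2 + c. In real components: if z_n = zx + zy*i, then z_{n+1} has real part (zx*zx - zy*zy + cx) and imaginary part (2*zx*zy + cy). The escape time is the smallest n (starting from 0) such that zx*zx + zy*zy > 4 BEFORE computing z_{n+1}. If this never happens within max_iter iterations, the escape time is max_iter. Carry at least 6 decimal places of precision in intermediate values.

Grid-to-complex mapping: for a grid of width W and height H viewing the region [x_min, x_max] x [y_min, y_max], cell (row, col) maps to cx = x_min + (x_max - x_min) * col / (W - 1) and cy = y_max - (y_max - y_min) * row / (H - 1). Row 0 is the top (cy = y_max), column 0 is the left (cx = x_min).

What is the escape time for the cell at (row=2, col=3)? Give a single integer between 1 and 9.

z_0 = 0 + 0i, c = -0.4860 + -0.4782i
Iter 1: z = -0.4860 + -0.4782i, |z|^2 = 0.4649
Iter 2: z = -0.4785 + -0.0134i, |z|^2 = 0.2291
Iter 3: z = -0.2573 + -0.4654i, |z|^2 = 0.2827
Iter 4: z = -0.6364 + -0.2387i, |z|^2 = 0.4620
Iter 5: z = -0.1380 + -0.1743i, |z|^2 = 0.0494
Iter 6: z = -0.4973 + -0.4301i, |z|^2 = 0.4323
Iter 7: z = -0.4236 + -0.0504i, |z|^2 = 0.1820
Iter 8: z = -0.3091 + -0.4355i, |z|^2 = 0.2852

Answer: 9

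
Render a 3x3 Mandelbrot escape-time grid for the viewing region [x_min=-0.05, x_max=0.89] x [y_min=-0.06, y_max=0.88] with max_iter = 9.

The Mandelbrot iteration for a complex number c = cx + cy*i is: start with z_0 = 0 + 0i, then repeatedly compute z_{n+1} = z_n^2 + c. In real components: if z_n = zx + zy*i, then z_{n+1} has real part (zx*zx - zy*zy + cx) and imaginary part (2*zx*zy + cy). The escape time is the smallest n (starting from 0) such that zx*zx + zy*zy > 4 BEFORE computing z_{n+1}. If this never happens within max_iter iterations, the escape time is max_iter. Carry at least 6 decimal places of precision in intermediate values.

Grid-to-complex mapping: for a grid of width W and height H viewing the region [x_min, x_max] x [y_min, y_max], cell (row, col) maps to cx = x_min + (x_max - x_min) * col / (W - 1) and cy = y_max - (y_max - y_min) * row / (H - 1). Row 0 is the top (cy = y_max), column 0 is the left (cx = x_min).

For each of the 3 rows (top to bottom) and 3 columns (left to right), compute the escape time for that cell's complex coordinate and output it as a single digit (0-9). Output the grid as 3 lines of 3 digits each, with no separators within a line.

Answer: 932
993
963

Derivation:
(row=0, col=0): c = -0.0500 + 0.8800i → escape time 9
(row=0, col=1): c = 0.4200 + 0.8800i → escape time 3
(row=0, col=2): c = 0.8900 + 0.8800i → escape time 2
(row=1, col=0): c = -0.0500 + 0.4100i → escape time 9
(row=1, col=1): c = 0.4200 + 0.4100i → escape time 9
(row=1, col=2): c = 0.8900 + 0.4100i → escape time 3
(row=2, col=0): c = -0.0500 + -0.0600i → escape time 9
(row=2, col=1): c = 0.4200 + -0.0600i → escape time 6
(row=2, col=2): c = 0.8900 + -0.0600i → escape time 3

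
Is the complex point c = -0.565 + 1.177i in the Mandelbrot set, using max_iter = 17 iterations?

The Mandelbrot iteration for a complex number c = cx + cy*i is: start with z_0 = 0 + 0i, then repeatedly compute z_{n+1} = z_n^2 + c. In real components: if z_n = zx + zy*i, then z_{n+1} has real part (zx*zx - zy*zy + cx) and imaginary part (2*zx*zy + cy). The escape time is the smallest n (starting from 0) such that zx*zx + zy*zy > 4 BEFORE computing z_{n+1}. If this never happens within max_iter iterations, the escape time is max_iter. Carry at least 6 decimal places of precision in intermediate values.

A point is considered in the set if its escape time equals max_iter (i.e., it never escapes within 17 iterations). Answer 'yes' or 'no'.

z_0 = 0 + 0i, c = -0.5650 + 1.1770i
Iter 1: z = -0.5650 + 1.1770i, |z|^2 = 1.7046
Iter 2: z = -1.6311 + -0.1530i, |z|^2 = 2.6839
Iter 3: z = 2.0721 + 1.6762i, |z|^2 = 7.1030
Escaped at iteration 3

Answer: no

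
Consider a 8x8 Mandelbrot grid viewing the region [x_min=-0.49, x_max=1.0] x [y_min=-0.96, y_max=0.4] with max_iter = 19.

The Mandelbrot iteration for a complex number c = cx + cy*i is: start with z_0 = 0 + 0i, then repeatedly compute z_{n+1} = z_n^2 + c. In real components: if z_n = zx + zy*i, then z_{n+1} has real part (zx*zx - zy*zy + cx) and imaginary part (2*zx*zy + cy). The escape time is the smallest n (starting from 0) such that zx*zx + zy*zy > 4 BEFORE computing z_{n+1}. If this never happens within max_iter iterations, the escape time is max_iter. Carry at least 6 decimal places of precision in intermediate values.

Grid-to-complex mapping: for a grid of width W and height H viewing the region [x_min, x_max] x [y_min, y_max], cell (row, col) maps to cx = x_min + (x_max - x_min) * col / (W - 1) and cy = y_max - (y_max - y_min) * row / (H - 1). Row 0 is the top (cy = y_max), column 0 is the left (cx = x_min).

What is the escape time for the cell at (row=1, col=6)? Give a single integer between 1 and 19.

z_0 = 0 + 0i, c = 0.7871 + 0.2057i
Iter 1: z = 0.7871 + 0.2057i, |z|^2 = 0.6619
Iter 2: z = 1.3644 + 0.5296i, |z|^2 = 2.1421
Iter 3: z = 2.3683 + 1.6508i, |z|^2 = 8.3342
Escaped at iteration 3

Answer: 3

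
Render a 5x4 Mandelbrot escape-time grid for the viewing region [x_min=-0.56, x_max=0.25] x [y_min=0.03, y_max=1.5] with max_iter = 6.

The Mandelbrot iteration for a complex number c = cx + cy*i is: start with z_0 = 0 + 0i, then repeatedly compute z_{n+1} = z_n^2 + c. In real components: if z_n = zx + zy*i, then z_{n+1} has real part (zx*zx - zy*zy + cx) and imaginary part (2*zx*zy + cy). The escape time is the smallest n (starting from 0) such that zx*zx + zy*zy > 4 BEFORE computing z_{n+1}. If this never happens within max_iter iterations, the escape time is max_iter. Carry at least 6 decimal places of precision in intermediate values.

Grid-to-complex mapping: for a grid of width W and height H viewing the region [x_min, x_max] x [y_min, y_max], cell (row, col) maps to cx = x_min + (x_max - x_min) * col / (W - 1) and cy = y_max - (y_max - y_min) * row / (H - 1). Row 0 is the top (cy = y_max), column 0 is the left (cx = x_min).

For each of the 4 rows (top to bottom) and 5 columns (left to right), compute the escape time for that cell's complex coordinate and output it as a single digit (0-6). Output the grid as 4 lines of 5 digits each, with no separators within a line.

Answer: 22222
45654
66666
66666

Derivation:
(row=0, col=0): c = -0.5600 + 1.5000i → escape time 2
(row=0, col=1): c = -0.3575 + 1.5000i → escape time 2
(row=0, col=2): c = -0.1550 + 1.5000i → escape time 2
(row=0, col=3): c = 0.0475 + 1.5000i → escape time 2
(row=0, col=4): c = 0.2500 + 1.5000i → escape time 2
(row=1, col=0): c = -0.5600 + 1.0100i → escape time 4
(row=1, col=1): c = -0.3575 + 1.0100i → escape time 5
(row=1, col=2): c = -0.1550 + 1.0100i → escape time 6
(row=1, col=3): c = 0.0475 + 1.0100i → escape time 5
(row=1, col=4): c = 0.2500 + 1.0100i → escape time 4
(row=2, col=0): c = -0.5600 + 0.5200i → escape time 6
(row=2, col=1): c = -0.3575 + 0.5200i → escape time 6
(row=2, col=2): c = -0.1550 + 0.5200i → escape time 6
(row=2, col=3): c = 0.0475 + 0.5200i → escape time 6
(row=2, col=4): c = 0.2500 + 0.5200i → escape time 6
(row=3, col=0): c = -0.5600 + 0.0300i → escape time 6
(row=3, col=1): c = -0.3575 + 0.0300i → escape time 6
(row=3, col=2): c = -0.1550 + 0.0300i → escape time 6
(row=3, col=3): c = 0.0475 + 0.0300i → escape time 6
(row=3, col=4): c = 0.2500 + 0.0300i → escape time 6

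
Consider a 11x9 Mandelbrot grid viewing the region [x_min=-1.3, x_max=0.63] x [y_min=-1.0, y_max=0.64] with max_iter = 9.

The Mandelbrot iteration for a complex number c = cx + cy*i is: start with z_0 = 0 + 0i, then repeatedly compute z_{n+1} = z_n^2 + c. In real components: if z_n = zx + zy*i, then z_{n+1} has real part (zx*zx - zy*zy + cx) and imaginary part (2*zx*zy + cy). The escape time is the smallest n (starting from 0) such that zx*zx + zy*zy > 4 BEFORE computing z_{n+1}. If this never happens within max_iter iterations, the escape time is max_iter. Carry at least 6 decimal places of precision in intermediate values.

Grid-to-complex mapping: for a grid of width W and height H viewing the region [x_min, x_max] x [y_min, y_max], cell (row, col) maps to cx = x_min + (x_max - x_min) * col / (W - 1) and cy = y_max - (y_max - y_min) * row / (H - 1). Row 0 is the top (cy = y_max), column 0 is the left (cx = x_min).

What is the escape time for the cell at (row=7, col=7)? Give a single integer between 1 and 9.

Answer: 8

Derivation:
z_0 = 0 + 0i, c = 0.0510 + -0.7950i
Iter 1: z = 0.0510 + -0.7950i, |z|^2 = 0.6346
Iter 2: z = -0.5784 + -0.8761i, |z|^2 = 1.1021
Iter 3: z = -0.3820 + 0.2185i, |z|^2 = 0.1936
Iter 4: z = 0.1491 + -0.9619i, |z|^2 = 0.9475
Iter 5: z = -0.8520 + -1.0819i, |z|^2 = 1.8966
Iter 6: z = -0.3936 + 1.0487i, |z|^2 = 1.2547
Iter 7: z = -0.8939 + -1.6206i, |z|^2 = 3.4253
Iter 8: z = -1.7763 + 2.1022i, |z|^2 = 7.5744
Escaped at iteration 8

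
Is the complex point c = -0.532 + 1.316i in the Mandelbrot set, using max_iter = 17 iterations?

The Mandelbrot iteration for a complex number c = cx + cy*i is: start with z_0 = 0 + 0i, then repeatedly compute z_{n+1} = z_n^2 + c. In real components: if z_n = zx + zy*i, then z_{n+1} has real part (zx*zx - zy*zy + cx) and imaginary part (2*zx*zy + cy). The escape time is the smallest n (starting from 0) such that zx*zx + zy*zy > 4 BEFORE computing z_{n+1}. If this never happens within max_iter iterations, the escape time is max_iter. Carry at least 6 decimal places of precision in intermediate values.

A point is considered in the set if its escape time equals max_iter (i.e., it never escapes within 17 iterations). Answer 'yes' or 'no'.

z_0 = 0 + 0i, c = -0.5320 + 1.3160i
Iter 1: z = -0.5320 + 1.3160i, |z|^2 = 2.0149
Iter 2: z = -1.9808 + -0.0842i, |z|^2 = 3.9308
Iter 3: z = 3.3846 + 1.6497i, |z|^2 = 14.1769
Escaped at iteration 3

Answer: no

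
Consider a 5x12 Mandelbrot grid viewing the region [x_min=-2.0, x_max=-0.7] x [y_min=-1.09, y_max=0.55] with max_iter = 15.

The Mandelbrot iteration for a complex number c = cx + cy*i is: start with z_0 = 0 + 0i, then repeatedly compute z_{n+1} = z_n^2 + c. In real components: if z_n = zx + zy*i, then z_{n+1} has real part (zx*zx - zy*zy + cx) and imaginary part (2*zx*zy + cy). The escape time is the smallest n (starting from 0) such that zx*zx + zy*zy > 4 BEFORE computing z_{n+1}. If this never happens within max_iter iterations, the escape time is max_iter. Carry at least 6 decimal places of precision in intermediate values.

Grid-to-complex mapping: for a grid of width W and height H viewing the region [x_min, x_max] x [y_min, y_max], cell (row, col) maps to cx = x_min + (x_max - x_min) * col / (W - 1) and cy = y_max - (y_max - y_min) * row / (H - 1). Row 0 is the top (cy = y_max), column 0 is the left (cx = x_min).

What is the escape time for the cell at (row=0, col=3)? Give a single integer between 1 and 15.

Answer: 5

Derivation:
z_0 = 0 + 0i, c = -1.0250 + 0.5500i
Iter 1: z = -1.0250 + 0.5500i, |z|^2 = 1.3531
Iter 2: z = -0.2769 + -0.5775i, |z|^2 = 0.4102
Iter 3: z = -1.2818 + 0.8698i, |z|^2 = 2.3997
Iter 4: z = -0.1384 + -1.6799i, |z|^2 = 2.8411
Iter 5: z = -3.8278 + 1.0150i, |z|^2 = 15.6825
Escaped at iteration 5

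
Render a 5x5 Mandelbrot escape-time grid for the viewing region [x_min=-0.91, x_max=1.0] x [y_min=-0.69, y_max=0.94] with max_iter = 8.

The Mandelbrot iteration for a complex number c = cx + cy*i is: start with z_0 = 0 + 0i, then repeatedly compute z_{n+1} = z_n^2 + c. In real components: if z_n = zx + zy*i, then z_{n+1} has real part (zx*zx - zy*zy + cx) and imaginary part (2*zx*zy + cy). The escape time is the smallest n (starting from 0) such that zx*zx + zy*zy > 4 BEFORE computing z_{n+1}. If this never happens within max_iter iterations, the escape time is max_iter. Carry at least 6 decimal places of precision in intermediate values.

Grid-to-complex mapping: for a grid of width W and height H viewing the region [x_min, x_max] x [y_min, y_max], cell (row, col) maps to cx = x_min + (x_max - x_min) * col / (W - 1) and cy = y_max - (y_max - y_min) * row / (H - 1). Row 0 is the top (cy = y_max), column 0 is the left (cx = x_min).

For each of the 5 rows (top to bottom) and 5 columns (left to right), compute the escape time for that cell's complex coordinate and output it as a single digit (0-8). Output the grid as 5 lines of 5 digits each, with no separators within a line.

(row=0, col=0): c = -0.9100 + 0.9400i → escape time 3
(row=0, col=1): c = -0.4325 + 0.9400i → escape time 4
(row=0, col=2): c = 0.0450 + 0.9400i → escape time 6
(row=0, col=3): c = 0.5225 + 0.9400i → escape time 3
(row=0, col=4): c = 1.0000 + 0.9400i → escape time 2
(row=1, col=0): c = -0.9100 + 0.5325i → escape time 5
(row=1, col=1): c = -0.4325 + 0.5325i → escape time 8
(row=1, col=2): c = 0.0450 + 0.5325i → escape time 8
(row=1, col=3): c = 0.5225 + 0.5325i → escape time 4
(row=1, col=4): c = 1.0000 + 0.5325i → escape time 2
(row=2, col=0): c = -0.9100 + 0.1250i → escape time 8
(row=2, col=1): c = -0.4325 + 0.1250i → escape time 8
(row=2, col=2): c = 0.0450 + 0.1250i → escape time 8
(row=2, col=3): c = 0.5225 + 0.1250i → escape time 5
(row=2, col=4): c = 1.0000 + 0.1250i → escape time 2
(row=3, col=0): c = -0.9100 + -0.2825i → escape time 8
(row=3, col=1): c = -0.4325 + -0.2825i → escape time 8
(row=3, col=2): c = 0.0450 + -0.2825i → escape time 8
(row=3, col=3): c = 0.5225 + -0.2825i → escape time 5
(row=3, col=4): c = 1.0000 + -0.2825i → escape time 2
(row=4, col=0): c = -0.9100 + -0.6900i → escape time 4
(row=4, col=1): c = -0.4325 + -0.6900i → escape time 8
(row=4, col=2): c = 0.0450 + -0.6900i → escape time 8
(row=4, col=3): c = 0.5225 + -0.6900i → escape time 3
(row=4, col=4): c = 1.0000 + -0.6900i → escape time 2

Answer: 34632
58842
88852
88852
48832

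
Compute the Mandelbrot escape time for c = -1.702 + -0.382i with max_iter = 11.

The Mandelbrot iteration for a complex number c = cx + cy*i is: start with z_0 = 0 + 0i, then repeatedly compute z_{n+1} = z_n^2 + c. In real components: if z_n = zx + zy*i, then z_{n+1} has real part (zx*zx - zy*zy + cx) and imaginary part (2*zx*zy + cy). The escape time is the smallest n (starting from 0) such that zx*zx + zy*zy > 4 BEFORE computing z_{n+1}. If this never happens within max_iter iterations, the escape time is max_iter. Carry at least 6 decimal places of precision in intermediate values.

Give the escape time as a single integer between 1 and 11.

Answer: 3

Derivation:
z_0 = 0 + 0i, c = -1.7020 + -0.3820i
Iter 1: z = -1.7020 + -0.3820i, |z|^2 = 3.0427
Iter 2: z = 1.0489 + 0.9183i, |z|^2 = 1.9435
Iter 3: z = -1.4452 + 1.5444i, |z|^2 = 4.4738
Escaped at iteration 3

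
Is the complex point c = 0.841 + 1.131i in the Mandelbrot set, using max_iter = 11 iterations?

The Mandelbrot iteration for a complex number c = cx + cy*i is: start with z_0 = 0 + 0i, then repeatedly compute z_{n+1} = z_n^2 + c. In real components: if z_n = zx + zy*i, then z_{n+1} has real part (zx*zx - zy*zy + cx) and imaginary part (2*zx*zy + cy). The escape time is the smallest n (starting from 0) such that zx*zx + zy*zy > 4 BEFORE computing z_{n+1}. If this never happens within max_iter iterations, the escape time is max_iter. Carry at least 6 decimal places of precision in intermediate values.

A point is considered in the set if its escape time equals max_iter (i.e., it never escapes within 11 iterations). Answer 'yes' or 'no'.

Answer: no

Derivation:
z_0 = 0 + 0i, c = 0.8410 + 1.1310i
Iter 1: z = 0.8410 + 1.1310i, |z|^2 = 1.9864
Iter 2: z = 0.2691 + 3.0333i, |z|^2 = 9.2736
Escaped at iteration 2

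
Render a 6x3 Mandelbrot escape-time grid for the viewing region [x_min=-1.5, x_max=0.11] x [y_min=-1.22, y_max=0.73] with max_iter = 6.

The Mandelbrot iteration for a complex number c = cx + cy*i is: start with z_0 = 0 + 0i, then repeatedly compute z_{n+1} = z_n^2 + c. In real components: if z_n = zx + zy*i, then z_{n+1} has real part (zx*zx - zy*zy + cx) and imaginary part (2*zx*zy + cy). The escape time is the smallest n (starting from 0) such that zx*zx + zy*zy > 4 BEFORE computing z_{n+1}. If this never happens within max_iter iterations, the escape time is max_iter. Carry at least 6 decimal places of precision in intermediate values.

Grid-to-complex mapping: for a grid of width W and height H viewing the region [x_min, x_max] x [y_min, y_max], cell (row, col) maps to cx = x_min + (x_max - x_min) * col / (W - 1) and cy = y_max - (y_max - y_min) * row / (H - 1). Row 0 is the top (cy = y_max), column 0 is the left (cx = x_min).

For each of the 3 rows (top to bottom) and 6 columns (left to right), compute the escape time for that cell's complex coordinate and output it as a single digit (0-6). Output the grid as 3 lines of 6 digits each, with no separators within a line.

Answer: 334666
566666
223332

Derivation:
(row=0, col=0): c = -1.5000 + 0.7300i → escape time 3
(row=0, col=1): c = -1.1780 + 0.7300i → escape time 3
(row=0, col=2): c = -0.8560 + 0.7300i → escape time 4
(row=0, col=3): c = -0.5340 + 0.7300i → escape time 6
(row=0, col=4): c = -0.2120 + 0.7300i → escape time 6
(row=0, col=5): c = 0.1100 + 0.7300i → escape time 6
(row=1, col=0): c = -1.5000 + -0.2450i → escape time 5
(row=1, col=1): c = -1.1780 + -0.2450i → escape time 6
(row=1, col=2): c = -0.8560 + -0.2450i → escape time 6
(row=1, col=3): c = -0.5340 + -0.2450i → escape time 6
(row=1, col=4): c = -0.2120 + -0.2450i → escape time 6
(row=1, col=5): c = 0.1100 + -0.2450i → escape time 6
(row=2, col=0): c = -1.5000 + -1.2200i → escape time 2
(row=2, col=1): c = -1.1780 + -1.2200i → escape time 2
(row=2, col=2): c = -0.8560 + -1.2200i → escape time 3
(row=2, col=3): c = -0.5340 + -1.2200i → escape time 3
(row=2, col=4): c = -0.2120 + -1.2200i → escape time 3
(row=2, col=5): c = 0.1100 + -1.2200i → escape time 2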